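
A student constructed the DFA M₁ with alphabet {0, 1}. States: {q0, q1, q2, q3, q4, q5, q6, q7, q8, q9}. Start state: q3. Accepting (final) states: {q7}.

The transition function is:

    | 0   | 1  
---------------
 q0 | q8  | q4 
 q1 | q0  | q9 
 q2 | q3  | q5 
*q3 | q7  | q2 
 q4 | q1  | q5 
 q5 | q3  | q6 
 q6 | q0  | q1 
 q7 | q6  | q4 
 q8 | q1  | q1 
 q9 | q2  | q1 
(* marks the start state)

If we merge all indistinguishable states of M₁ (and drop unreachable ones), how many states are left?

Every state is reachable, so we keep all 10.
Start with accepting vs non-accepting: {q7} | {q0,q1,q2,q3,q4,q5,q6,q8,q9}.
Refine {q0,q1,q2,q3,q4,q5,q6,q8,q9} on symbol 0: members go to different blocks, giving {q0,q1,q2,q4,q5,q6,q8,q9} and {q3}.
Split {q0,q1,q2,q4,q5,q6,q8,q9} by δ(·,0) → {q0,q1,q4,q6,q8,q9} and {q2,q5}.
Split {q0,q1,q4,q6,q8,q9} by δ(·,0) → {q0,q1,q4,q6,q8} and {q9}.
Refine {q0,q1,q4,q6,q8} on symbol 1: members go to different blocks, giving {q0,q6,q8} and {q1} and {q4}.
On input 0, block {q0,q6,q8} splits into {q0,q6} and {q8}.
Refine {q0,q6} on symbol 0: members go to different blocks, giving {q0} and {q6}.
Refine {q2,q5} on symbol 1: members go to different blocks, giving {q2} and {q5}.
The partition is now stable with 10 blocks: {q7} | {q0} | {q3} | {q2} | {q9} | {q1} | {q4} | {q8} | {q6} | {q5}.

10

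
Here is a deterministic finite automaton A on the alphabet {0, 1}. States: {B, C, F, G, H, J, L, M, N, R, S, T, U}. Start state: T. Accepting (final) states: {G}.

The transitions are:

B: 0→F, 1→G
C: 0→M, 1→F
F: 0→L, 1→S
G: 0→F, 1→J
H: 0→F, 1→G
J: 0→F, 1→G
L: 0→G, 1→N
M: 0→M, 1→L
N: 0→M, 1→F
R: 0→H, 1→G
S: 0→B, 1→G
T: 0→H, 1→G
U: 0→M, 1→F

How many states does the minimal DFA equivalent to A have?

7

First remove the unreachable states {C,R,U}; 10 states remain.
P0 = {G} | {B,F,H,J,L,M,N,S,T}.
Split {B,F,H,J,L,M,N,S,T} by δ(·,0) → {B,F,H,J,M,N,S,T} and {L}.
On input 0, block {B,F,H,J,M,N,S,T} splits into {B,H,J,M,N,S,T} and {F}.
On input 0, block {B,H,J,M,N,S,T} splits into {M,N,S,T} and {B,H,J}.
Refine {M,N,S,T} on symbol 0: members go to different blocks, giving {S,T} and {M,N}.
Refine {M,N} on symbol 1: members go to different blocks, giving {N} and {M}.
Stable partition: {G} | {S,T} | {L} | {F} | {B,H,J} | {N} | {M} — 7 equivalence classes.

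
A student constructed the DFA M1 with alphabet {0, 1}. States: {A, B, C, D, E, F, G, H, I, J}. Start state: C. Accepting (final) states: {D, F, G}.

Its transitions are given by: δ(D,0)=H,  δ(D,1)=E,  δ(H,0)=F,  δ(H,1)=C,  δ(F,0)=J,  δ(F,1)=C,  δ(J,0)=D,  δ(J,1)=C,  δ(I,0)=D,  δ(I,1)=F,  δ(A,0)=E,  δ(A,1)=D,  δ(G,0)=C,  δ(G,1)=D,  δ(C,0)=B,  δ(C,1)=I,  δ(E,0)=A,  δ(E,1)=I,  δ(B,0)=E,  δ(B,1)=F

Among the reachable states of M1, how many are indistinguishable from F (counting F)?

2

Reachable states from the start: {A,B,C,D,E,F,H,I,J}. Unreachable: {G} — drop them.
Start with accepting vs non-accepting: {D,F} | {A,B,C,E,H,I,J}.
Refine {A,B,C,E,H,I,J} on symbol 0: members go to different blocks, giving {A,B,C,E} and {H,I,J}.
On input 1, block {A,B,C,E} splits into {A,B} and {C,E}.
Refine {H,I,J} on symbol 1: members go to different blocks, giving {H,J} and {I}.
No further refinement is possible. Final partition (5 blocks): {D,F} | {A,B} | {H,J} | {C,E} | {I}.
The equivalence class containing F is {D,F}, of size 2.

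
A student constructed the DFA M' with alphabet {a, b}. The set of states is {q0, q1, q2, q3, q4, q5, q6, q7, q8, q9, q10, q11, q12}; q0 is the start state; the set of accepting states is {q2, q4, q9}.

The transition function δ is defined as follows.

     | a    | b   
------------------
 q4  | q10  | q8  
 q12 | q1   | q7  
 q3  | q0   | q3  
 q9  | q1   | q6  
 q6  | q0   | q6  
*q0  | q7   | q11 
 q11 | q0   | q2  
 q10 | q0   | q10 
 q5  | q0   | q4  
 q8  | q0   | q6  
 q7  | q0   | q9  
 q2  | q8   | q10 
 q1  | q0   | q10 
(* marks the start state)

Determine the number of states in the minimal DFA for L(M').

4

First remove the unreachable states {q3,q4,q5,q12}; 9 states remain.
P0 = {q2,q9} | {q0,q1,q6,q7,q8,q10,q11}.
Split {q0,q1,q6,q7,q8,q10,q11} by δ(·,b) → {q0,q1,q6,q8,q10} and {q7,q11}.
Refine {q0,q1,q6,q8,q10} on symbol a: members go to different blocks, giving {q1,q6,q8,q10} and {q0}.
No further refinement is possible. Final partition (4 blocks): {q2,q9} | {q1,q6,q8,q10} | {q7,q11} | {q0}.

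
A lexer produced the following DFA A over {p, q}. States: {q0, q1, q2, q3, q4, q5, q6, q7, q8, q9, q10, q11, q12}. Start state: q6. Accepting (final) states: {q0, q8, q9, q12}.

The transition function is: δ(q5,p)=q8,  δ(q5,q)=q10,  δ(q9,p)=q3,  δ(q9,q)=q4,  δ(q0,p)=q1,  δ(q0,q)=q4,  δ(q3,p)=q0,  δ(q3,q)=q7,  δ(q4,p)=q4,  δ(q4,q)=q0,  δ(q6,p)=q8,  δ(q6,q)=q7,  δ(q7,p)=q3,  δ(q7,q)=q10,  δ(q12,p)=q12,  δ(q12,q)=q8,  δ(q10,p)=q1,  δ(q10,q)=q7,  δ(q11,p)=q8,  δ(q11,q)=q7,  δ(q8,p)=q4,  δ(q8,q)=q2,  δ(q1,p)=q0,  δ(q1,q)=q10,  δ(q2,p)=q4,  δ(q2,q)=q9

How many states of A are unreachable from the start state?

BFS from q6 reaches {q0, q1, q2, q3, q4, q6, q7, q8, q9, q10}; the 3 state(s) q5, q11, q12 are never visited.

3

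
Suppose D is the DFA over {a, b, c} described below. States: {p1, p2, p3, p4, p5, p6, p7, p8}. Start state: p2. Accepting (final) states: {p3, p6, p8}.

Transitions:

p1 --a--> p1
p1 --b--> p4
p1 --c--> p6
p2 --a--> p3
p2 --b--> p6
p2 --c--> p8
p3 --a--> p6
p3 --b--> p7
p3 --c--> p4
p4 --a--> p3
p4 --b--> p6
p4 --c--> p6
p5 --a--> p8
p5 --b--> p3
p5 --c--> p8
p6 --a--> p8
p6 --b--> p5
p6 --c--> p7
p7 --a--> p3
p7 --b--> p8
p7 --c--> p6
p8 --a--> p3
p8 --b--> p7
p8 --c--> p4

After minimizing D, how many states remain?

States {p1} cannot be reached from the start state, so discard them.
Initial partition by acceptance: {p3,p6,p8} | {p2,p4,p5,p7}.
Stable partition: {p3,p6,p8} | {p2,p4,p5,p7} — 2 equivalence classes.

2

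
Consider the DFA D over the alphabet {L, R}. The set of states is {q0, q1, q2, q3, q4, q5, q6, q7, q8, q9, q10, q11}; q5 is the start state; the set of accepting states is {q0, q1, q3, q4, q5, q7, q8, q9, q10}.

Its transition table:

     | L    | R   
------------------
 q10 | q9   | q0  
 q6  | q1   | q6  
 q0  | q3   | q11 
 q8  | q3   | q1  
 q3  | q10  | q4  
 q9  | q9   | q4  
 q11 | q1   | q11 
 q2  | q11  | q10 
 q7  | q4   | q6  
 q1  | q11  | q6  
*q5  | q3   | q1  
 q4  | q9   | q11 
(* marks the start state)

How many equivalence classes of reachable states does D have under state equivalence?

5

Reachable states from the start: {q0,q1,q3,q4,q5,q6,q9,q10,q11}. Unreachable: {q2,q7,q8} — drop them.
Start with accepting vs non-accepting: {q0,q1,q3,q4,q5,q9,q10} | {q6,q11}.
Split {q0,q1,q3,q4,q5,q9,q10} by δ(·,L) → {q0,q3,q4,q5,q9,q10} and {q1}.
Split {q0,q3,q4,q5,q9,q10} by δ(·,R) → {q3,q9,q10} and {q0,q4} and {q5}.
Stable partition: {q3,q9,q10} | {q6,q11} | {q1} | {q0,q4} | {q5} — 5 equivalence classes.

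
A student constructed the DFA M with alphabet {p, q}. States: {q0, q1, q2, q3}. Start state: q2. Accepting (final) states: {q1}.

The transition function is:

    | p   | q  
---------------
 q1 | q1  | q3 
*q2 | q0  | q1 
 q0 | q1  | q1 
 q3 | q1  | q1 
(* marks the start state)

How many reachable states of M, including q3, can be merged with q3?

All states are reachable from the start state.
P0 = {q1} | {q0,q2,q3}.
Split {q0,q2,q3} by δ(·,p) → {q0,q3} and {q2}.
No further refinement is possible. Final partition (3 blocks): {q1} | {q0,q3} | {q2}.
State q3 belongs to the block {q0,q3}, which has 2 states.

2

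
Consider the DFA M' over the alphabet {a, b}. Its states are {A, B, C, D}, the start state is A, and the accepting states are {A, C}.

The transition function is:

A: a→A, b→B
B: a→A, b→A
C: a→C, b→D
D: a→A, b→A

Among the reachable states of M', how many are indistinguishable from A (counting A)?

Reachable states from the start: {A,B}. Unreachable: {C,D} — drop them.
Start with accepting vs non-accepting: {A} | {B}.
No further refinement is possible. Final partition (2 blocks): {A} | {B}.
The equivalence class containing A is {A}, of size 1.

1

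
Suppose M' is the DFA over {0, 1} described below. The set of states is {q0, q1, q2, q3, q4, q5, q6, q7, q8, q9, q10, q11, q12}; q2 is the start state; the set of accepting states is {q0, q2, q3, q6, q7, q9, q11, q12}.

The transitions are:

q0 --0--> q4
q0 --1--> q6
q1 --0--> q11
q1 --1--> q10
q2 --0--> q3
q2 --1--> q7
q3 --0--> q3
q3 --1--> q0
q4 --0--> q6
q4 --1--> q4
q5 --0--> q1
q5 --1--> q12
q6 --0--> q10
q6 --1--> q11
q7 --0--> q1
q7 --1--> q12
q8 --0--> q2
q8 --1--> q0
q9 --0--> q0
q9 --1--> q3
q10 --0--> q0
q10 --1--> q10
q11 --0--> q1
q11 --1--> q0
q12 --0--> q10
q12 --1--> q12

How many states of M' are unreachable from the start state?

BFS from q2 reaches {q0, q1, q2, q3, q4, q6, q7, q10, q11, q12}; the 3 state(s) q5, q8, q9 are never visited.

3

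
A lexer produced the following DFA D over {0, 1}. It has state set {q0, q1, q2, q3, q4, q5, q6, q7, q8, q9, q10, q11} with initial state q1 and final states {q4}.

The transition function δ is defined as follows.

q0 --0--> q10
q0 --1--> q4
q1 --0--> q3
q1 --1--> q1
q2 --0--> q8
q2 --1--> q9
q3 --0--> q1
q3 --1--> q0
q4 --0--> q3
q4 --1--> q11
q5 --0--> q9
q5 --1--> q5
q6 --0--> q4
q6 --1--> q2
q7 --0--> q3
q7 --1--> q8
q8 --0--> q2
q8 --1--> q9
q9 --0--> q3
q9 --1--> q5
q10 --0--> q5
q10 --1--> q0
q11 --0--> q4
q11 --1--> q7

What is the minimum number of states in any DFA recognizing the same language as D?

10

Reachable states from the start: {q0,q1,q2,q3,q4,q5,q7,q8,q9,q10,q11}. Unreachable: {q6} — drop them.
Initial partition by acceptance: {q4} | {q0,q1,q2,q3,q5,q7,q8,q9,q10,q11}.
On input 0, block {q0,q1,q2,q3,q5,q7,q8,q9,q10,q11} splits into {q0,q1,q2,q3,q5,q7,q8,q9,q10} and {q11}.
Refine {q0,q1,q2,q3,q5,q7,q8,q9,q10} on symbol 1: members go to different blocks, giving {q1,q2,q3,q5,q7,q8,q9,q10} and {q0}.
On input 1, block {q1,q2,q3,q5,q7,q8,q9,q10} splits into {q1,q2,q5,q7,q8,q9} and {q3,q10}.
On input 0, block {q1,q2,q5,q7,q8,q9} splits into {q1,q7,q9} and {q2,q5,q8}.
Refine {q1,q7,q9} on symbol 1: members go to different blocks, giving {q7,q9} and {q1}.
On input 0, block {q3,q10} splits into {q3} and {q10}.
Refine {q2,q5,q8} on symbol 0: members go to different blocks, giving {q2,q8} and {q5}.
On input 1, block {q7,q9} splits into {q7} and {q9}.
No further refinement is possible. Final partition (10 blocks): {q4} | {q7} | {q11} | {q0} | {q3} | {q2,q8} | {q1} | {q10} | {q5} | {q9}.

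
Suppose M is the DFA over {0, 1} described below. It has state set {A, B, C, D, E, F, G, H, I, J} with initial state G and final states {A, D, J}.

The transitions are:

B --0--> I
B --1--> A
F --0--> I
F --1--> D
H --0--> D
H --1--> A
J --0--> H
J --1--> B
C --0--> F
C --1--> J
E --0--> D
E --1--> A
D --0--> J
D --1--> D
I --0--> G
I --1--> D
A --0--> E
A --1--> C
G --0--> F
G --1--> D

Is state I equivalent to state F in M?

Yes

Start with accepting vs non-accepting: {A,D,J} | {B,C,E,F,G,H,I}.
Split {A,D,J} by δ(·,0) → {A,J} and {D}.
Refine {B,C,E,F,G,H,I} on symbol 0: members go to different blocks, giving {B,C,F,G,I} and {E,H}.
Split {B,C,F,G,I} by δ(·,1) → {F,G,I} and {B,C}.
The partition is now stable with 5 blocks: {A,J} | {F,G,I} | {D} | {E,H} | {B,C}.
I and F lie in the same block of the stable partition, so they are equivalent — no string distinguishes them.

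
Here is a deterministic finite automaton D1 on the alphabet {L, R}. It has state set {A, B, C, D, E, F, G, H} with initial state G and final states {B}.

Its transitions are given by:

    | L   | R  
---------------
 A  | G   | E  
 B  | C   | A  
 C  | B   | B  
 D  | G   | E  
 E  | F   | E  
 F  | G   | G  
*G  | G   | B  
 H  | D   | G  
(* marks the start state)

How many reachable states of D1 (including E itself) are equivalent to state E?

1

Reachable states from the start: {A,B,C,E,F,G}. Unreachable: {D,H} — drop them.
Start with accepting vs non-accepting: {B} | {A,C,E,F,G}.
Split {A,C,E,F,G} by δ(·,L) → {A,E,F,G} and {C}.
On input R, block {A,E,F,G} splits into {A,E,F} and {G}.
Refine {A,E,F} on symbol L: members go to different blocks, giving {A,F} and {E}.
On input R, block {A,F} splits into {A} and {F}.
Stable partition: {B} | {A} | {C} | {G} | {E} | {F} — 6 equivalence classes.
The equivalence class containing E is {E}, of size 1.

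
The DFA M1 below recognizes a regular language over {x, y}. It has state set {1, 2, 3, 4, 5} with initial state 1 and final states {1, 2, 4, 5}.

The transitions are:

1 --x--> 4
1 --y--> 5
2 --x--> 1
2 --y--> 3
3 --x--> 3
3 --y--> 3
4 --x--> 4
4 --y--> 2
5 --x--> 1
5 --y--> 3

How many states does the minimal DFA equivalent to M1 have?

Start with accepting vs non-accepting: {1,2,4,5} | {3}.
On input y, block {1,2,4,5} splits into {1,4} and {2,5}.
No further refinement is possible. Final partition (3 blocks): {1,4} | {3} | {2,5}.

3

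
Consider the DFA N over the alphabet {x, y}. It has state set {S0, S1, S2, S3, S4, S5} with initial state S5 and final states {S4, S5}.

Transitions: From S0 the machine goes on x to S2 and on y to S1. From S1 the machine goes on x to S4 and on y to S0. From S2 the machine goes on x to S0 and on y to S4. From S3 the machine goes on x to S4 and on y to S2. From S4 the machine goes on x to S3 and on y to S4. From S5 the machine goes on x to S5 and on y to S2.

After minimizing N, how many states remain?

6

Initial partition by acceptance: {S4,S5} | {S0,S1,S2,S3}.
Split {S4,S5} by δ(·,x) → {S4} and {S5}.
Refine {S0,S1,S2,S3} on symbol x: members go to different blocks, giving {S0,S2} and {S1,S3}.
On input y, block {S0,S2} splits into {S0} and {S2}.
On input y, block {S1,S3} splits into {S1} and {S3}.
The partition is now stable with 6 blocks: {S4} | {S0} | {S5} | {S1} | {S2} | {S3}.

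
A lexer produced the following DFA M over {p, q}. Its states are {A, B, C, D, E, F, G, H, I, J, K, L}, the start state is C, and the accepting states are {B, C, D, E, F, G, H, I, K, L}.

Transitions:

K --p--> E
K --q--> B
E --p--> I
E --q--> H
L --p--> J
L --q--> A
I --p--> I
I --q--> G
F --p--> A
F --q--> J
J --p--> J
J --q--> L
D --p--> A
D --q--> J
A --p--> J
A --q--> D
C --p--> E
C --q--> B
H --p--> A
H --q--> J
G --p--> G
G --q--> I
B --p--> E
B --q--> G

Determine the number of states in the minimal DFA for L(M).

States {F,K} cannot be reached from the start state, so discard them.
P0 = {B,C,D,E,G,H,I,L} | {A,J}.
On input p, block {B,C,D,E,G,H,I,L} splits into {B,C,E,G,I} and {D,H,L}.
On input q, block {B,C,E,G,I} splits into {B,C,G,I} and {E}.
On input p, block {B,C,G,I} splits into {B,C} and {G,I}.
Split {B,C} by δ(·,q) → {B} and {C}.
Stable partition: {B} | {A,J} | {D,H,L} | {E} | {G,I} | {C} — 6 equivalence classes.

6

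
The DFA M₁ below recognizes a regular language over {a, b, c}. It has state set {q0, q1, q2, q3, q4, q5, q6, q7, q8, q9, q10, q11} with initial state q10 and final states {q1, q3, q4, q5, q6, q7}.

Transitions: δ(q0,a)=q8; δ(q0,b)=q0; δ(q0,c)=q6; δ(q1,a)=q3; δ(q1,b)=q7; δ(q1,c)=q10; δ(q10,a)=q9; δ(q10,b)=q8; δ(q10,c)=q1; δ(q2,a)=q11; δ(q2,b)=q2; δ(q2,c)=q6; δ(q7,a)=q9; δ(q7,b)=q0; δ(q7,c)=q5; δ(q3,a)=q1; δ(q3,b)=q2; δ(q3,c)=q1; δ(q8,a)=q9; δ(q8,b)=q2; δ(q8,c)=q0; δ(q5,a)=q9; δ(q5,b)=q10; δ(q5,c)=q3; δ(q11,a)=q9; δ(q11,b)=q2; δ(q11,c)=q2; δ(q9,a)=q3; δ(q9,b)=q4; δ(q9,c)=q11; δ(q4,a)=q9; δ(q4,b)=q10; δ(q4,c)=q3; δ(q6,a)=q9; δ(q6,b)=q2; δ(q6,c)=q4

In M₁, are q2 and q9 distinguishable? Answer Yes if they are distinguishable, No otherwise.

All states are reachable from the start state.
P0 = {q1,q3,q4,q5,q6,q7} | {q0,q2,q8,q9,q10,q11}.
Refine {q1,q3,q4,q5,q6,q7} on symbol a: members go to different blocks, giving {q4,q5,q6,q7} and {q1,q3}.
Refine {q4,q5,q6,q7} on symbol c: members go to different blocks, giving {q4,q5} and {q6,q7}.
Refine {q0,q2,q8,q9,q10,q11} on symbol a: members go to different blocks, giving {q0,q2,q8,q10,q11} and {q9}.
On input a, block {q0,q2,q8,q10,q11} splits into {q8,q10,q11} and {q0,q2}.
Refine {q8,q10,q11} on symbol b: members go to different blocks, giving {q8,q11} and {q10}.
Refine {q1,q3} on symbol b: members go to different blocks, giving {q1} and {q3}.
The partition is now stable with 8 blocks: {q4,q5} | {q8,q11} | {q1} | {q6,q7} | {q9} | {q0,q2} | {q10} | {q3}.
q2 and q9 end up in different blocks, so they are distinguishable. For instance, the string 'a' is accepted from only q9.

Yes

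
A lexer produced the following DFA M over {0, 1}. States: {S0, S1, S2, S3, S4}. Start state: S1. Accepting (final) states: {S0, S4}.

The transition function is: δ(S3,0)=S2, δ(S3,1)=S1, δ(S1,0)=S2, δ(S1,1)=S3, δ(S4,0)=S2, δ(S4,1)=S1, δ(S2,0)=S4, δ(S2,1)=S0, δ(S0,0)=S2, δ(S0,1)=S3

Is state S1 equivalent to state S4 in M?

No

Every state is reachable, so we keep all 5.
Start with accepting vs non-accepting: {S0,S4} | {S1,S2,S3}.
On input 0, block {S1,S2,S3} splits into {S1,S3} and {S2}.
The partition is now stable with 3 blocks: {S0,S4} | {S1,S3} | {S2}.
S1 and S4 end up in different blocks, so they are distinguishable. For instance, the string 'ε' is accepted from only S4.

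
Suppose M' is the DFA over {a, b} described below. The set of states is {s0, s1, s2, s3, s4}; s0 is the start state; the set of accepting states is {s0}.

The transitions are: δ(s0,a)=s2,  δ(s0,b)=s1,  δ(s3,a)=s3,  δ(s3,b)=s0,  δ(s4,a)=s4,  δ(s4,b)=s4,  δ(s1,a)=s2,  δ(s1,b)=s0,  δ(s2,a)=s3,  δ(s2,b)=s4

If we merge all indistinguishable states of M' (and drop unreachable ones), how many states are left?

5

All states are reachable from the start state.
P0 = {s0} | {s1,s2,s3,s4}.
Refine {s1,s2,s3,s4} on symbol b: members go to different blocks, giving {s1,s3} and {s2,s4}.
Split {s1,s3} by δ(·,a) → {s1} and {s3}.
Split {s2,s4} by δ(·,a) → {s2} and {s4}.
Stable partition: {s0} | {s1} | {s2} | {s3} | {s4} — 5 equivalence classes.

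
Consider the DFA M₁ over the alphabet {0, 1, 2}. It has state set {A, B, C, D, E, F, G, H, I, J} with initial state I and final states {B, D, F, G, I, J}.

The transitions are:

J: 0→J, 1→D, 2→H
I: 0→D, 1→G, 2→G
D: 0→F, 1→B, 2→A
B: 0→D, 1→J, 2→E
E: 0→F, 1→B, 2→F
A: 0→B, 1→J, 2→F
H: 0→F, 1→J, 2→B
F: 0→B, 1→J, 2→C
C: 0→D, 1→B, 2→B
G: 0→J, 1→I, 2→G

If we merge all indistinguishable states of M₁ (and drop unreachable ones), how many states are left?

3

Every state is reachable, so we keep all 10.
P0 = {B,D,F,G,I,J} | {A,C,E,H}.
Split {B,D,F,G,I,J} by δ(·,2) → {B,D,F,J} and {G,I}.
No further refinement is possible. Final partition (3 blocks): {B,D,F,J} | {A,C,E,H} | {G,I}.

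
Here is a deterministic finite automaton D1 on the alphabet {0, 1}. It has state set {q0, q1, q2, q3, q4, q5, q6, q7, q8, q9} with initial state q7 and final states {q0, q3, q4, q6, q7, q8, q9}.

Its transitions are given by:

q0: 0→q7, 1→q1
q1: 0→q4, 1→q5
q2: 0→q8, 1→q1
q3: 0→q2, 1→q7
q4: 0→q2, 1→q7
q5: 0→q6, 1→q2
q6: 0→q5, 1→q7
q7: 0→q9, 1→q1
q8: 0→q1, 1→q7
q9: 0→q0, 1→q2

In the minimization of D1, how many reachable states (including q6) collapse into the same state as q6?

Reachable states from the start: {q0,q1,q2,q4,q5,q6,q7,q8,q9}. Unreachable: {q3} — drop them.
Start with accepting vs non-accepting: {q0,q4,q6,q7,q8,q9} | {q1,q2,q5}.
On input 0, block {q0,q4,q6,q7,q8,q9} splits into {q0,q7,q9} and {q4,q6,q8}.
Stable partition: {q0,q7,q9} | {q1,q2,q5} | {q4,q6,q8} — 3 equivalence classes.
State q6 belongs to the block {q4,q6,q8}, which has 3 states.

3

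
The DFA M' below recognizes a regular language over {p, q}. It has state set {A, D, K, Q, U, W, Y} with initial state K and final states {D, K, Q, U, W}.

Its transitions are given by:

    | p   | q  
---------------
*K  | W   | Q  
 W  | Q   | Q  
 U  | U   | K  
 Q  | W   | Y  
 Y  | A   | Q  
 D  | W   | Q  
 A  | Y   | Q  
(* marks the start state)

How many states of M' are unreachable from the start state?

2

Starting at K and following transitions, the reachable set is {A, K, Q, W, Y}. That leaves D, U unreachable — 2 in total.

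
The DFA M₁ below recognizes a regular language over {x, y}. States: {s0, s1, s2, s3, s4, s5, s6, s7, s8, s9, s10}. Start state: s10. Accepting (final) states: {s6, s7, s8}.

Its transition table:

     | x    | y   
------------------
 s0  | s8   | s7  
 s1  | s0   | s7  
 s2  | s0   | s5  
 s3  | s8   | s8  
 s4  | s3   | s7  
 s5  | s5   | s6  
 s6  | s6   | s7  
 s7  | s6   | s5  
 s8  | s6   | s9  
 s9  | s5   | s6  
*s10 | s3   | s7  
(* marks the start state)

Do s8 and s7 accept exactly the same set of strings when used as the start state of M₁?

Reachable states from the start: {s3,s5,s6,s7,s8,s9,s10}. Unreachable: {s0,s1,s2,s4} — drop them.
P0 = {s6,s7,s8} | {s3,s5,s9,s10}.
Split {s6,s7,s8} by δ(·,y) → {s7,s8} and {s6}.
On input x, block {s3,s5,s9,s10} splits into {s5,s9,s10} and {s3}.
Refine {s5,s9,s10} on symbol x: members go to different blocks, giving {s5,s9} and {s10}.
No further refinement is possible. Final partition (5 blocks): {s7,s8} | {s5,s9} | {s6} | {s3} | {s10}.
s8 and s7 lie in the same block of the stable partition, so they are equivalent — no string distinguishes them.

Yes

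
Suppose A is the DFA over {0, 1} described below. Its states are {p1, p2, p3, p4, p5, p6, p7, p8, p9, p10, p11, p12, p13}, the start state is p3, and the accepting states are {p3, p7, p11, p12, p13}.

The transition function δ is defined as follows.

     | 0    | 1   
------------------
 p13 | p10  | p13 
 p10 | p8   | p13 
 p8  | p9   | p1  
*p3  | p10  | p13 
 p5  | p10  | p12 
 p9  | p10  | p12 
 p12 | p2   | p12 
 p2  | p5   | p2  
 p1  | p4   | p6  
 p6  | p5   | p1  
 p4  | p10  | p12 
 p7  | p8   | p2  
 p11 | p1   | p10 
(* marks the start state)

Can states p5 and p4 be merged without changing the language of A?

Yes

First remove the unreachable states {p7,p11}; 11 states remain.
P0 = {p3,p12,p13} | {p1,p2,p4,p5,p6,p8,p9,p10}.
On input 1, block {p1,p2,p4,p5,p6,p8,p9,p10} splits into {p1,p2,p6,p8} and {p4,p5,p9,p10}.
Split {p3,p12,p13} by δ(·,0) → {p3,p13} and {p12}.
Split {p4,p5,p9,p10} by δ(·,0) → {p4,p5,p9} and {p10}.
Stable partition: {p3,p13} | {p1,p2,p6,p8} | {p4,p5,p9} | {p12} | {p10} — 5 equivalence classes.
p5 and p4 lie in the same block of the stable partition, so they are equivalent — no string distinguishes them.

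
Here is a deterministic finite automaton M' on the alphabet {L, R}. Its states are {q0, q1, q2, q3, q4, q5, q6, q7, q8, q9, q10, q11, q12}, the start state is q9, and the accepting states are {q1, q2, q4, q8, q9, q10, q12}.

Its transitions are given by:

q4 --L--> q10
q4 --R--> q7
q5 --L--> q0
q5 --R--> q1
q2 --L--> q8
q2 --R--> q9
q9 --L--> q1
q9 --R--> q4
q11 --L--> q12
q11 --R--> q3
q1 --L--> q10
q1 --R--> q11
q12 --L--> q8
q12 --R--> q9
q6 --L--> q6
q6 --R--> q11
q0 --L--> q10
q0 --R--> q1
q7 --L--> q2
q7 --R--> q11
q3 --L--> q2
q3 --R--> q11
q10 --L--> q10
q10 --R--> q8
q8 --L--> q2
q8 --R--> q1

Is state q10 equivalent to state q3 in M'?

No

First remove the unreachable states {q0,q5,q6}; 10 states remain.
P0 = {q1,q2,q4,q8,q9,q10,q12} | {q3,q7,q11}.
Split {q1,q2,q4,q8,q9,q10,q12} by δ(·,R) → {q2,q8,q9,q10,q12} and {q1,q4}.
On input L, block {q2,q8,q9,q10,q12} splits into {q2,q8,q10,q12} and {q9}.
Refine {q2,q8,q10,q12} on symbol R: members go to different blocks, giving {q2,q12} and {q8} and {q10}.
No further refinement is possible. Final partition (6 blocks): {q2,q12} | {q3,q7,q11} | {q1,q4} | {q9} | {q8} | {q10}.
q10 and q3 end up in different blocks, so they are distinguishable. For instance, the string 'ε' is accepted from only q10.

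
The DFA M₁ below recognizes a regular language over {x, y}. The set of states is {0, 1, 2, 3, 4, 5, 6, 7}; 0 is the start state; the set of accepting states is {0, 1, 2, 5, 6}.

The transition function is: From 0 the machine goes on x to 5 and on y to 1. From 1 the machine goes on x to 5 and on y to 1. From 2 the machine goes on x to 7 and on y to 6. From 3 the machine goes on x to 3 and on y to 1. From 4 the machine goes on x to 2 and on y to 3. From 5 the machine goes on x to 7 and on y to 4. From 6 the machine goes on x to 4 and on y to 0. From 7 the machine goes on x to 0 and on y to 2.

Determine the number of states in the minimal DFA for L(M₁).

Every state is reachable, so we keep all 8.
Initial partition by acceptance: {0,1,2,5,6} | {3,4,7}.
Refine {0,1,2,5,6} on symbol x: members go to different blocks, giving {2,5,6} and {0,1}.
On input y, block {2,5,6} splits into {2} and {5} and {6}.
Split {3,4,7} by δ(·,x) → {3} and {4} and {7}.
No further refinement is possible. Final partition (7 blocks): {2} | {3} | {0,1} | {5} | {6} | {4} | {7}.

7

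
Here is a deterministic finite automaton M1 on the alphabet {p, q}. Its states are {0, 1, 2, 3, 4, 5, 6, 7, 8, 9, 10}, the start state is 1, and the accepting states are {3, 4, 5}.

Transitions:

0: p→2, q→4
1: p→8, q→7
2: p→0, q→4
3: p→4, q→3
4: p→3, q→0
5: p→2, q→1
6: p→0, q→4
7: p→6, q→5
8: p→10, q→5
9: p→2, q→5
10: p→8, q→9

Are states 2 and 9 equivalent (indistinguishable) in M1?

Start with accepting vs non-accepting: {3,4,5} | {0,1,2,6,7,8,9,10}.
Refine {3,4,5} on symbol p: members go to different blocks, giving {3,4} and {5}.
On input q, block {3,4} splits into {3} and {4}.
Split {0,1,2,6,7,8,9,10} by δ(·,q) → {0,2,6} and {7,8,9} and {1,10}.
On input p, block {7,8,9} splits into {7,9} and {8}.
No further refinement is possible. Final partition (7 blocks): {3} | {0,2,6} | {5} | {4} | {7,9} | {1,10} | {8}.
2 and 9 end up in different blocks, so they are distinguishable. For instance, the string 'qp' is accepted from only 2.

No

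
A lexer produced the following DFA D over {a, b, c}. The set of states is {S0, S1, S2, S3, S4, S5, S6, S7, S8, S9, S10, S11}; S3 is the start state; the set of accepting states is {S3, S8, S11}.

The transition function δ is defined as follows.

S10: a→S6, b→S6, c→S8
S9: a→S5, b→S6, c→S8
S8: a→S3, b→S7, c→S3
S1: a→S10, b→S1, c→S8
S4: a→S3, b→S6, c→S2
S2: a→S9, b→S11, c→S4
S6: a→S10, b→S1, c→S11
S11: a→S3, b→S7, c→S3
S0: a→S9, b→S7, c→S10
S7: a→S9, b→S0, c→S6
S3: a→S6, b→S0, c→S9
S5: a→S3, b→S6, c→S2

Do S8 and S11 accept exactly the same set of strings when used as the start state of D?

Yes

Initial partition by acceptance: {S3,S8,S11} | {S0,S1,S2,S4,S5,S6,S7,S9,S10}.
On input a, block {S3,S8,S11} splits into {S8,S11} and {S3}.
On input a, block {S0,S1,S2,S4,S5,S6,S7,S9,S10} splits into {S0,S1,S2,S6,S7,S9,S10} and {S4,S5}.
Split {S0,S1,S2,S6,S7,S9,S10} by δ(·,a) → {S0,S1,S2,S6,S7,S10} and {S9}.
Split {S0,S1,S2,S6,S7,S10} by δ(·,a) → {S0,S2,S7} and {S1,S6,S10}.
On input b, block {S0,S2,S7} splits into {S0,S7} and {S2}.
No further refinement is possible. Final partition (7 blocks): {S8,S11} | {S0,S7} | {S3} | {S4,S5} | {S9} | {S1,S6,S10} | {S2}.
S8 and S11 lie in the same block of the stable partition, so they are equivalent — no string distinguishes them.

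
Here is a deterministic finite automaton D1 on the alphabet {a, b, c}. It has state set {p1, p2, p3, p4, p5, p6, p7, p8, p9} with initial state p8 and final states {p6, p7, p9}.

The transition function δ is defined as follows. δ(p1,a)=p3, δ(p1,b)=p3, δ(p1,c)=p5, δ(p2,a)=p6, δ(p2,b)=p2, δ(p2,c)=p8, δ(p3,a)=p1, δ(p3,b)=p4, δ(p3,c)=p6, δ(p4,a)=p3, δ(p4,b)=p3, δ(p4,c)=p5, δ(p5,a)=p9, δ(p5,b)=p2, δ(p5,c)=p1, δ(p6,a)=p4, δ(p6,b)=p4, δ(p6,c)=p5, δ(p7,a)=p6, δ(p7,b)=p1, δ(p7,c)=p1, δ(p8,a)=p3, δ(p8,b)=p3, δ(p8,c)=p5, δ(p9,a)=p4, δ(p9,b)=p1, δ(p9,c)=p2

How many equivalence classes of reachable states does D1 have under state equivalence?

4

First remove the unreachable states {p7}; 8 states remain.
Initial partition by acceptance: {p6,p9} | {p1,p2,p3,p4,p5,p8}.
Split {p1,p2,p3,p4,p5,p8} by δ(·,a) → {p1,p3,p4,p8} and {p2,p5}.
Refine {p1,p3,p4,p8} on symbol c: members go to different blocks, giving {p1,p4,p8} and {p3}.
No further refinement is possible. Final partition (4 blocks): {p6,p9} | {p1,p4,p8} | {p2,p5} | {p3}.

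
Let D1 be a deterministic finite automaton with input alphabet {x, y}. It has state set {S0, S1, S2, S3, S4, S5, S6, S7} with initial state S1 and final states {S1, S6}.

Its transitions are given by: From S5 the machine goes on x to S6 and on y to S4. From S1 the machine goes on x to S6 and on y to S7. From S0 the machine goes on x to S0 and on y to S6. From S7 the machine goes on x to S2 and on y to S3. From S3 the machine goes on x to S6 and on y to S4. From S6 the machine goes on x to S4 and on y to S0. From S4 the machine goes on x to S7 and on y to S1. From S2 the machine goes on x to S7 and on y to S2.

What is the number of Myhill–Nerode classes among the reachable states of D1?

First remove the unreachable states {S5}; 7 states remain.
Initial partition by acceptance: {S1,S6} | {S0,S2,S3,S4,S7}.
Refine {S1,S6} on symbol x: members go to different blocks, giving {S1} and {S6}.
Split {S0,S2,S3,S4,S7} by δ(·,x) → {S0,S2,S4,S7} and {S3}.
On input y, block {S0,S2,S4,S7} splits into {S0} and {S2} and {S4} and {S7}.
Stable partition: {S1} | {S0} | {S6} | {S3} | {S2} | {S4} | {S7} — 7 equivalence classes.

7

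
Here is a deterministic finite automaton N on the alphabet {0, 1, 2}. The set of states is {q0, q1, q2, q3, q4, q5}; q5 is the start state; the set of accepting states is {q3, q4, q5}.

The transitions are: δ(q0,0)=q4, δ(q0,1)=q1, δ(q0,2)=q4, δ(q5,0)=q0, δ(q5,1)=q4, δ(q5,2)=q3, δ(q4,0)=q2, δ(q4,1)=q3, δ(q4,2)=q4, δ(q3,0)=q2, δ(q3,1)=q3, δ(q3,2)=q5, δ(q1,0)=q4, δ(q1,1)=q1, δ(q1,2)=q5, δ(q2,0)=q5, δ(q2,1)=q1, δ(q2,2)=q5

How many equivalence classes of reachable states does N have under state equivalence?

2

Every state is reachable, so we keep all 6.
P0 = {q3,q4,q5} | {q0,q1,q2}.
The partition is now stable with 2 blocks: {q3,q4,q5} | {q0,q1,q2}.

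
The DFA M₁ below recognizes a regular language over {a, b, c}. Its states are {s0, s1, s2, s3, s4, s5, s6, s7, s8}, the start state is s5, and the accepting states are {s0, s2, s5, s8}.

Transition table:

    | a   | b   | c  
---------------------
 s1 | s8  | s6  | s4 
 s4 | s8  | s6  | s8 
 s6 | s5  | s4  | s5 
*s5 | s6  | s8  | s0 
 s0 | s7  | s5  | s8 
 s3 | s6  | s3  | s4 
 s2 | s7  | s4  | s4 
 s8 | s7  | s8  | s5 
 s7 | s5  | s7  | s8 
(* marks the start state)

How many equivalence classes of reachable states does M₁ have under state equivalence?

2

Reachable states from the start: {s0,s4,s5,s6,s7,s8}. Unreachable: {s1,s2,s3} — drop them.
P0 = {s0,s5,s8} | {s4,s6,s7}.
No further refinement is possible. Final partition (2 blocks): {s0,s5,s8} | {s4,s6,s7}.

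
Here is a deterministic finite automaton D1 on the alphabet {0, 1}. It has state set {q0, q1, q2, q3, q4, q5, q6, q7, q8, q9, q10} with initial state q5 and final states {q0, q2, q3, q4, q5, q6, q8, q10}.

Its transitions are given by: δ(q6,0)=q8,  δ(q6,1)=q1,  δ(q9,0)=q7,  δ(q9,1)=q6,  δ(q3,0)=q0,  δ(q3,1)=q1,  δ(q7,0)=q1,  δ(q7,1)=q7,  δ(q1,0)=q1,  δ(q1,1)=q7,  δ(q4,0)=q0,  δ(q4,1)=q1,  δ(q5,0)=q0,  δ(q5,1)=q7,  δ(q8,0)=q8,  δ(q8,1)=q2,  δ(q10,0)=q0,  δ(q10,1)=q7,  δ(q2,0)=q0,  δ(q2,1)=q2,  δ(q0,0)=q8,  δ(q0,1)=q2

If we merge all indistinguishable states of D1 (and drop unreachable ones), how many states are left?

3

Reachable states from the start: {q0,q1,q2,q5,q7,q8}. Unreachable: {q3,q4,q6,q9,q10} — drop them.
Start with accepting vs non-accepting: {q0,q2,q5,q8} | {q1,q7}.
On input 1, block {q0,q2,q5,q8} splits into {q0,q2,q8} and {q5}.
Stable partition: {q0,q2,q8} | {q1,q7} | {q5} — 3 equivalence classes.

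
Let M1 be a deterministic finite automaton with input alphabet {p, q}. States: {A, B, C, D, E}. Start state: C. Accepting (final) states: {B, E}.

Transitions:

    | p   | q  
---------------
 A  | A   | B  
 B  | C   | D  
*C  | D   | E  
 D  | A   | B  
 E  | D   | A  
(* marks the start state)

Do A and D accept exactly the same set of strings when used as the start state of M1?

Every state is reachable, so we keep all 5.
Initial partition by acceptance: {B,E} | {A,C,D}.
Stable partition: {B,E} | {A,C,D} — 2 equivalence classes.
A and D lie in the same block of the stable partition, so they are equivalent — no string distinguishes them.

Yes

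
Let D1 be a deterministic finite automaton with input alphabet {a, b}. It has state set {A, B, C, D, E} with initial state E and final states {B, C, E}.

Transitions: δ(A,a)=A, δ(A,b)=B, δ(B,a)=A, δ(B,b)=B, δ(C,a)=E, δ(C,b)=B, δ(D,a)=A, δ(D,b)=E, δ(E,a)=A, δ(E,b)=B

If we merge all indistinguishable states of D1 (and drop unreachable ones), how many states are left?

2

States {C,D} cannot be reached from the start state, so discard them.
Initial partition by acceptance: {B,E} | {A}.
The partition is now stable with 2 blocks: {B,E} | {A}.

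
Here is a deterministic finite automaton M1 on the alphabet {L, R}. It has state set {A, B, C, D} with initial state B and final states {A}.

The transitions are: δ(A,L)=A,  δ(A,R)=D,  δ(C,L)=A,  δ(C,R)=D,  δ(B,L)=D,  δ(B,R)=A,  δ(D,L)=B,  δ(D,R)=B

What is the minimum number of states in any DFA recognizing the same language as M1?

Reachable states from the start: {A,B,D}. Unreachable: {C} — drop them.
Initial partition by acceptance: {A} | {B,D}.
Split {B,D} by δ(·,R) → {B} and {D}.
Stable partition: {A} | {B} | {D} — 3 equivalence classes.

3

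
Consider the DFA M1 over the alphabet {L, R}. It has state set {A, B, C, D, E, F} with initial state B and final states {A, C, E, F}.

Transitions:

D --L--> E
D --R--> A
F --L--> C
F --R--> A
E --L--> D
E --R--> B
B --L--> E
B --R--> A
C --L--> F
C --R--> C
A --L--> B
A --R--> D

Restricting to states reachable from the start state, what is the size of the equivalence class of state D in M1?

First remove the unreachable states {C,F}; 4 states remain.
Initial partition by acceptance: {A,E} | {B,D}.
No further refinement is possible. Final partition (2 blocks): {A,E} | {B,D}.
The equivalence class containing D is {B,D}, of size 2.

2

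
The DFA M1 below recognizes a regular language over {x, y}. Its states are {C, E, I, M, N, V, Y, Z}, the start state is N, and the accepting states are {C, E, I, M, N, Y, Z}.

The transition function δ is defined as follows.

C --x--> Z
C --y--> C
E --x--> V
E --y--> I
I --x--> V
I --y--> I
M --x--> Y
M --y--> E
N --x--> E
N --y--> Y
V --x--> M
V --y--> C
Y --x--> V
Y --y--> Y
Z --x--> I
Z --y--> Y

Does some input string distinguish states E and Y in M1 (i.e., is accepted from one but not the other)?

No

All states are reachable from the start state.
P0 = {C,E,I,M,N,Y,Z} | {V}.
On input x, block {C,E,I,M,N,Y,Z} splits into {C,M,N,Z} and {E,I,Y}.
Refine {C,M,N,Z} on symbol x: members go to different blocks, giving {M,N,Z} and {C}.
No further refinement is possible. Final partition (4 blocks): {M,N,Z} | {V} | {E,I,Y} | {C}.
E and Y lie in the same block of the stable partition, so they are equivalent — no string distinguishes them.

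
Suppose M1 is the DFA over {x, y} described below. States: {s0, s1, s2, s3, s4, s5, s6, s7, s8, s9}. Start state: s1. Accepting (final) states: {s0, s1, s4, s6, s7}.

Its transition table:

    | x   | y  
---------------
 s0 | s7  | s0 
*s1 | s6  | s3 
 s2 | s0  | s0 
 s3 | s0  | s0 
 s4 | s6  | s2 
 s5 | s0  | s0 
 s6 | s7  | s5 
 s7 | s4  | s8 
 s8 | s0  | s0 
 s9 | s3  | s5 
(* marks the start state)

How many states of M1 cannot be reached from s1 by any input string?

BFS from s1 reaches {s0, s1, s2, s3, s4, s5, s6, s7, s8}; the 1 state(s) s9 are never visited.

1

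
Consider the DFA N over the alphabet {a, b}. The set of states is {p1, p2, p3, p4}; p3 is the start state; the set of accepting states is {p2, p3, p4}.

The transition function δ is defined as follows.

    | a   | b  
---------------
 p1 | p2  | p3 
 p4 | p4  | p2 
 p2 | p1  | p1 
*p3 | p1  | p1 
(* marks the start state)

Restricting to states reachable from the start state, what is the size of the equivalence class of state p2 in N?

2

States {p4} cannot be reached from the start state, so discard them.
Initial partition by acceptance: {p2,p3} | {p1}.
No further refinement is possible. Final partition (2 blocks): {p2,p3} | {p1}.
State p2 belongs to the block {p2,p3}, which has 2 states.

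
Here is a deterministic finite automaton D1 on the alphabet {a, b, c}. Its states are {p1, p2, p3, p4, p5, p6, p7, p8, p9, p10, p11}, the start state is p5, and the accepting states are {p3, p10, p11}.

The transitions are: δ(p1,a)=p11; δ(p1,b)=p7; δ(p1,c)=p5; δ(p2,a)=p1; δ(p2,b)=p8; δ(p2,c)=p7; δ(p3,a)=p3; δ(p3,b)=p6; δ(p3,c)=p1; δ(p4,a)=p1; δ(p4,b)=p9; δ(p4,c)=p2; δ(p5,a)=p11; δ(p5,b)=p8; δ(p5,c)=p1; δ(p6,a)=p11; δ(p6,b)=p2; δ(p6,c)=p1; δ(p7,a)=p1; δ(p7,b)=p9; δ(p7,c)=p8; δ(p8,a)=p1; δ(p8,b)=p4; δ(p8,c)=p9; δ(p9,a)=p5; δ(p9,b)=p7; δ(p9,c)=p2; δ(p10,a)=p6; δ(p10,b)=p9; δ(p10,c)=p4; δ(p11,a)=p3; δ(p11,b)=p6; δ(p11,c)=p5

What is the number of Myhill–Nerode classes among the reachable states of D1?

3

Reachable states from the start: {p1,p2,p3,p4,p5,p6,p7,p8,p9,p11}. Unreachable: {p10} — drop them.
Initial partition by acceptance: {p3,p11} | {p1,p2,p4,p5,p6,p7,p8,p9}.
Split {p1,p2,p4,p5,p6,p7,p8,p9} by δ(·,a) → {p2,p4,p7,p8,p9} and {p1,p5,p6}.
The partition is now stable with 3 blocks: {p3,p11} | {p2,p4,p7,p8,p9} | {p1,p5,p6}.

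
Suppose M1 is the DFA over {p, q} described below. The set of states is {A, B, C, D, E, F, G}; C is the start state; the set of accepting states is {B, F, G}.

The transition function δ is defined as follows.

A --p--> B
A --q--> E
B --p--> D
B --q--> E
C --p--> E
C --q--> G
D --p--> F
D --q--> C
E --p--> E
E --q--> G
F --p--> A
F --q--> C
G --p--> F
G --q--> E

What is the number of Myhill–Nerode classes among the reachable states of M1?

4

All states are reachable from the start state.
Start with accepting vs non-accepting: {B,F,G} | {A,C,D,E}.
Split {B,F,G} by δ(·,p) → {B,F} and {G}.
On input p, block {A,C,D,E} splits into {A,D} and {C,E}.
The partition is now stable with 4 blocks: {B,F} | {A,D} | {G} | {C,E}.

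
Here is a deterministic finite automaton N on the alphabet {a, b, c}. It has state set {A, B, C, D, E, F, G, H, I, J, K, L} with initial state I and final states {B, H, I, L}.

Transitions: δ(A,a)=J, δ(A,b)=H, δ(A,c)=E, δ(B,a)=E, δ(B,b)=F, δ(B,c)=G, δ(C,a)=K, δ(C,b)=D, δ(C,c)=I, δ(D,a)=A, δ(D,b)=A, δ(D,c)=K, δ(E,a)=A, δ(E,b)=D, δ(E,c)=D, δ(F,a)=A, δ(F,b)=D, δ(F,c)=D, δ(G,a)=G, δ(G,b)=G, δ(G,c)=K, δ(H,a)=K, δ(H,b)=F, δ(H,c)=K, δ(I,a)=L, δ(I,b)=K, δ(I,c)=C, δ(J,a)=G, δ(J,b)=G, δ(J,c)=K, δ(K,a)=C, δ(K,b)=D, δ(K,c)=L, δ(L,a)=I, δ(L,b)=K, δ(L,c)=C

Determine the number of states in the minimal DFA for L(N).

States {B} cannot be reached from the start state, so discard them.
P0 = {H,I,L} | {A,C,D,E,F,G,J,K}.
Split {H,I,L} by δ(·,a) → {I,L} and {H}.
On input b, block {A,C,D,E,F,G,J,K} splits into {C,D,E,F,G,J,K} and {A}.
Refine {C,D,E,F,G,J,K} on symbol a: members go to different blocks, giving {C,G,J,K} and {D,E,F}.
On input b, block {C,G,J,K} splits into {C,K} and {G,J}.
Split {D,E,F} by δ(·,b) → {E,F} and {D}.
The partition is now stable with 7 blocks: {I,L} | {C,K} | {H} | {A} | {E,F} | {G,J} | {D}.

7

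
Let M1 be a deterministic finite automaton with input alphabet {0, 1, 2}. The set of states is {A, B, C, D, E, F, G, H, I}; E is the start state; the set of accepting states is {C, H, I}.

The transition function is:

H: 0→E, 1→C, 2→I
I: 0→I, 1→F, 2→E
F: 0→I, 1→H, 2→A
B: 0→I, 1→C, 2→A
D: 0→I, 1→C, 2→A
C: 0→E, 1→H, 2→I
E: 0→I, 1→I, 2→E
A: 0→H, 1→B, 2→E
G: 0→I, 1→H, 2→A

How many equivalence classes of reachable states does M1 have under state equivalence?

Reachable states from the start: {A,B,C,E,F,H,I}. Unreachable: {D,G} — drop them.
Initial partition by acceptance: {C,H,I} | {A,B,E,F}.
Refine {C,H,I} on symbol 0: members go to different blocks, giving {C,H} and {I}.
Split {A,B,E,F} by δ(·,0) → {B,E,F} and {A}.
On input 1, block {B,E,F} splits into {B,F} and {E}.
Stable partition: {C,H} | {B,F} | {I} | {A} | {E} — 5 equivalence classes.

5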